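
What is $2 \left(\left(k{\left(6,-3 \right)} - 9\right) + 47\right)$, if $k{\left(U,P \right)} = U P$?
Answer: $40$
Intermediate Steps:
$k{\left(U,P \right)} = P U$
$2 \left(\left(k{\left(6,-3 \right)} - 9\right) + 47\right) = 2 \left(\left(\left(-3\right) 6 - 9\right) + 47\right) = 2 \left(\left(-18 - 9\right) + 47\right) = 2 \left(-27 + 47\right) = 2 \cdot 20 = 40$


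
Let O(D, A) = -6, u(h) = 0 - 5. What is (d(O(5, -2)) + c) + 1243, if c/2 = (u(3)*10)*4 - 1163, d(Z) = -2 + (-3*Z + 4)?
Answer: -1463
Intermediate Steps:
u(h) = -5
d(Z) = 2 - 3*Z (d(Z) = -2 + (4 - 3*Z) = 2 - 3*Z)
c = -2726 (c = 2*(-5*10*4 - 1163) = 2*(-50*4 - 1163) = 2*(-200 - 1163) = 2*(-1363) = -2726)
(d(O(5, -2)) + c) + 1243 = ((2 - 3*(-6)) - 2726) + 1243 = ((2 + 18) - 2726) + 1243 = (20 - 2726) + 1243 = -2706 + 1243 = -1463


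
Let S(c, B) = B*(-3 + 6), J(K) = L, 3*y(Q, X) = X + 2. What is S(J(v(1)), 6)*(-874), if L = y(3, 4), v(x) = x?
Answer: -15732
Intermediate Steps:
y(Q, X) = 2/3 + X/3 (y(Q, X) = (X + 2)/3 = (2 + X)/3 = 2/3 + X/3)
L = 2 (L = 2/3 + (1/3)*4 = 2/3 + 4/3 = 2)
J(K) = 2
S(c, B) = 3*B (S(c, B) = B*3 = 3*B)
S(J(v(1)), 6)*(-874) = (3*6)*(-874) = 18*(-874) = -15732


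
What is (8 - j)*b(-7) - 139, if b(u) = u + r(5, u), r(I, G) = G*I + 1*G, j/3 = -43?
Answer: -6852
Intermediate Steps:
j = -129 (j = 3*(-43) = -129)
r(I, G) = G + G*I (r(I, G) = G*I + G = G + G*I)
b(u) = 7*u (b(u) = u + u*(1 + 5) = u + u*6 = u + 6*u = 7*u)
(8 - j)*b(-7) - 139 = (8 - 1*(-129))*(7*(-7)) - 139 = (8 + 129)*(-49) - 139 = 137*(-49) - 139 = -6713 - 139 = -6852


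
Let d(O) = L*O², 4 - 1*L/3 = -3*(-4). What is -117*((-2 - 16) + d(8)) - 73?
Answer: 181745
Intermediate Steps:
L = -24 (L = 12 - (-9)*(-4) = 12 - 3*12 = 12 - 36 = -24)
d(O) = -24*O²
-117*((-2 - 16) + d(8)) - 73 = -117*((-2 - 16) - 24*8²) - 73 = -117*(-18 - 24*64) - 73 = -117*(-18 - 1536) - 73 = -117*(-1554) - 73 = 181818 - 73 = 181745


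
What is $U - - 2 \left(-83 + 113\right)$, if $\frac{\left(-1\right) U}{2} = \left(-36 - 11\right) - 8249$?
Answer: $16652$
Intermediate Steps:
$U = 16592$ ($U = - 2 \left(\left(-36 - 11\right) - 8249\right) = - 2 \left(-47 - 8249\right) = \left(-2\right) \left(-8296\right) = 16592$)
$U - - 2 \left(-83 + 113\right) = 16592 - - 2 \left(-83 + 113\right) = 16592 - \left(-2\right) 30 = 16592 - -60 = 16592 + 60 = 16652$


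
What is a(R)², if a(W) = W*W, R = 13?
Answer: 28561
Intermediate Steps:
a(W) = W²
a(R)² = (13²)² = 169² = 28561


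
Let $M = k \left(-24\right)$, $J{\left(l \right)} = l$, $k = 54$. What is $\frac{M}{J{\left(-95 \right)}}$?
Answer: $\frac{1296}{95} \approx 13.642$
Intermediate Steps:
$M = -1296$ ($M = 54 \left(-24\right) = -1296$)
$\frac{M}{J{\left(-95 \right)}} = - \frac{1296}{-95} = \left(-1296\right) \left(- \frac{1}{95}\right) = \frac{1296}{95}$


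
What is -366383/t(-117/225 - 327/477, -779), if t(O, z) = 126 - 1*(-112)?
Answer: -366383/238 ≈ -1539.4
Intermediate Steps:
t(O, z) = 238 (t(O, z) = 126 + 112 = 238)
-366383/t(-117/225 - 327/477, -779) = -366383/238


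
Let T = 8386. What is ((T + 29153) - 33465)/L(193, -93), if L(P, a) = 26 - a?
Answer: 582/17 ≈ 34.235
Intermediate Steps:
((T + 29153) - 33465)/L(193, -93) = ((8386 + 29153) - 33465)/(26 - 1*(-93)) = (37539 - 33465)/(26 + 93) = 4074/119 = 4074*(1/119) = 582/17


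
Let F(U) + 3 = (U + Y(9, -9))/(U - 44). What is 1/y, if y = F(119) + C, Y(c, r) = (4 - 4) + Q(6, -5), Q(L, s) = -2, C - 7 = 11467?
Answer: 25/286814 ≈ 8.7164e-5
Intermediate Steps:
C = 11474 (C = 7 + 11467 = 11474)
Y(c, r) = -2 (Y(c, r) = (4 - 4) - 2 = 0 - 2 = -2)
F(U) = -3 + (-2 + U)/(-44 + U) (F(U) = -3 + (U - 2)/(U - 44) = -3 + (-2 + U)/(-44 + U))
y = 286814/25 (y = 2*(65 - 1*119)/(-44 + 119) + 11474 = 2*(65 - 119)/75 + 11474 = 2*(1/75)*(-54) + 11474 = -36/25 + 11474 = 286814/25 ≈ 11473.)
1/y = 1/(286814/25) = 25/286814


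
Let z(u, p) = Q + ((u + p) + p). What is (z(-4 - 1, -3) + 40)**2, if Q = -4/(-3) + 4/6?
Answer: 961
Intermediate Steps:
Q = 2 (Q = -4*(-1/3) + 4*(1/6) = 4/3 + 2/3 = 2)
z(u, p) = 2 + u + 2*p (z(u, p) = 2 + ((u + p) + p) = 2 + ((p + u) + p) = 2 + (u + 2*p) = 2 + u + 2*p)
(z(-4 - 1, -3) + 40)**2 = ((2 + (-4 - 1) + 2*(-3)) + 40)**2 = ((2 - 5 - 6) + 40)**2 = (-9 + 40)**2 = 31**2 = 961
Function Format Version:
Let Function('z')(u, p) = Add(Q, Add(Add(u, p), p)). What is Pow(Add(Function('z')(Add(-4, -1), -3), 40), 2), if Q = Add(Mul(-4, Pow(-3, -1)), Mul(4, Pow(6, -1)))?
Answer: 961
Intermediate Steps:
Q = 2 (Q = Add(Mul(-4, Rational(-1, 3)), Mul(4, Rational(1, 6))) = Add(Rational(4, 3), Rational(2, 3)) = 2)
Function('z')(u, p) = Add(2, u, Mul(2, p)) (Function('z')(u, p) = Add(2, Add(Add(u, p), p)) = Add(2, Add(Add(p, u), p)) = Add(2, Add(u, Mul(2, p))) = Add(2, u, Mul(2, p)))
Pow(Add(Function('z')(Add(-4, -1), -3), 40), 2) = Pow(Add(Add(2, Add(-4, -1), Mul(2, -3)), 40), 2) = Pow(Add(Add(2, -5, -6), 40), 2) = Pow(Add(-9, 40), 2) = Pow(31, 2) = 961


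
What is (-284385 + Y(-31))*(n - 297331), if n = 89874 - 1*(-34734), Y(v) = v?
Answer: 49125184768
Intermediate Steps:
n = 124608 (n = 89874 + 34734 = 124608)
(-284385 + Y(-31))*(n - 297331) = (-284385 - 31)*(124608 - 297331) = -284416*(-172723) = 49125184768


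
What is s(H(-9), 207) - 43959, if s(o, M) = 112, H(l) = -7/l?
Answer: -43847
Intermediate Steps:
s(H(-9), 207) - 43959 = 112 - 43959 = -43847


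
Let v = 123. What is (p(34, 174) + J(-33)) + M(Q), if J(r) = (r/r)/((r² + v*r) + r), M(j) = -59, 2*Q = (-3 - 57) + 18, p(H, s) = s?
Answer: 345344/3003 ≈ 115.00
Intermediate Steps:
Q = -21 (Q = ((-3 - 57) + 18)/2 = (-60 + 18)/2 = (½)*(-42) = -21)
J(r) = 1/(r² + 124*r) (J(r) = (r/r)/((r² + 123*r) + r) = 1/(r² + 124*r))
(p(34, 174) + J(-33)) + M(Q) = (174 + 1/((-33)*(124 - 33))) - 59 = (174 - 1/33/91) - 59 = (174 - 1/33*1/91) - 59 = (174 - 1/3003) - 59 = 522521/3003 - 59 = 345344/3003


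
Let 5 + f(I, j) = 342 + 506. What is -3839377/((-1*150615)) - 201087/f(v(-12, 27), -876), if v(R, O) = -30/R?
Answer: -9016707898/42322815 ≈ -213.05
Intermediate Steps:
f(I, j) = 843 (f(I, j) = -5 + (342 + 506) = -5 + 848 = 843)
-3839377/((-1*150615)) - 201087/f(v(-12, 27), -876) = -3839377/((-1*150615)) - 201087/843 = -3839377/(-150615) - 201087*1/843 = -3839377*(-1/150615) - 67029/281 = 3839377/150615 - 67029/281 = -9016707898/42322815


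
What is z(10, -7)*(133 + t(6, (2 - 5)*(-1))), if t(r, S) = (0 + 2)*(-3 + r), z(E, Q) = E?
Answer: 1390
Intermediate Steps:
t(r, S) = -6 + 2*r (t(r, S) = 2*(-3 + r) = -6 + 2*r)
z(10, -7)*(133 + t(6, (2 - 5)*(-1))) = 10*(133 + (-6 + 2*6)) = 10*(133 + (-6 + 12)) = 10*(133 + 6) = 10*139 = 1390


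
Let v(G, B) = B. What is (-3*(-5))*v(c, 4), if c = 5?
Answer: 60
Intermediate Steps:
(-3*(-5))*v(c, 4) = -3*(-5)*4 = 15*4 = 60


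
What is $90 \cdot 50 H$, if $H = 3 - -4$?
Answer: $31500$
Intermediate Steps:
$H = 7$ ($H = 3 + 4 = 7$)
$90 \cdot 50 H = 90 \cdot 50 \cdot 7 = 4500 \cdot 7 = 31500$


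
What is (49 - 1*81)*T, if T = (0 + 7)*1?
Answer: -224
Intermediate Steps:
T = 7 (T = 7*1 = 7)
(49 - 1*81)*T = (49 - 1*81)*7 = (49 - 81)*7 = -32*7 = -224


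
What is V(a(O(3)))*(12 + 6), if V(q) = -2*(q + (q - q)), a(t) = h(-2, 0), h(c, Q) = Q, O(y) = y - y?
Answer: 0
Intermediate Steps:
O(y) = 0
a(t) = 0
V(q) = -2*q (V(q) = -2*(q + 0) = -2*q)
V(a(O(3)))*(12 + 6) = (-2*0)*(12 + 6) = 0*18 = 0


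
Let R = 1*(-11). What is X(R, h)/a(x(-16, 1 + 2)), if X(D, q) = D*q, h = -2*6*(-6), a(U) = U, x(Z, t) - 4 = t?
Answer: -792/7 ≈ -113.14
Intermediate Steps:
x(Z, t) = 4 + t
h = 72 (h = -12*(-6) = 72)
R = -11
X(R, h)/a(x(-16, 1 + 2)) = (-11*72)/(4 + (1 + 2)) = -792/(4 + 3) = -792/7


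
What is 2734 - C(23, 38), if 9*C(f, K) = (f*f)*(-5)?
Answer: 27251/9 ≈ 3027.9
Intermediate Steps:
C(f, K) = -5*f²/9 (C(f, K) = ((f*f)*(-5))/9 = (f²*(-5))/9 = (-5*f²)/9 = -5*f²/9)
2734 - C(23, 38) = 2734 - (-5)*23²/9 = 2734 - (-5)*529/9 = 2734 - 1*(-2645/9) = 2734 + 2645/9 = 27251/9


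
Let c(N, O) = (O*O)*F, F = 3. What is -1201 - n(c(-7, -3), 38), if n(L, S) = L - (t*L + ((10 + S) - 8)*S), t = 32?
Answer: 1156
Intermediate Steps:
c(N, O) = 3*O**2 (c(N, O) = (O*O)*3 = O**2*3 = 3*O**2)
n(L, S) = -31*L - S*(2 + S) (n(L, S) = L - (32*L + ((10 + S) - 8)*S) = L - (32*L + (2 + S)*S) = L - (32*L + S*(2 + S)) = L + (-32*L - S*(2 + S)) = -31*L - S*(2 + S))
-1201 - n(c(-7, -3), 38) = -1201 - (-1*38**2 - 93*(-3)**2 - 2*38) = -1201 - (-1*1444 - 93*9 - 76) = -1201 - (-1444 - 31*27 - 76) = -1201 - (-1444 - 837 - 76) = -1201 - 1*(-2357) = -1201 + 2357 = 1156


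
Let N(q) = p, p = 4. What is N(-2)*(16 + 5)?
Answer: 84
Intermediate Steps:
N(q) = 4
N(-2)*(16 + 5) = 4*(16 + 5) = 4*21 = 84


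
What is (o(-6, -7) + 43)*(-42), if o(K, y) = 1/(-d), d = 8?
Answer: -7203/4 ≈ -1800.8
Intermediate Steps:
o(K, y) = -⅛ (o(K, y) = 1/(-1*8) = 1/(-8) = -⅛)
(o(-6, -7) + 43)*(-42) = (-⅛ + 43)*(-42) = (343/8)*(-42) = -7203/4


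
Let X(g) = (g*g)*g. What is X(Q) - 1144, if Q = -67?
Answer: -301907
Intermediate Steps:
X(g) = g³ (X(g) = g²*g = g³)
X(Q) - 1144 = (-67)³ - 1144 = -300763 - 1144 = -301907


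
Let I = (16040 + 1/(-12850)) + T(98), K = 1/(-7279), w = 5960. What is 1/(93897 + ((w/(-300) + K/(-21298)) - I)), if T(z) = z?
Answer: 1494083718525/116148773521858189 ≈ 1.2864e-5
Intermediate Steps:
K = -1/7279 ≈ -0.00013738
I = 207373299/12850 (I = (16040 + 1/(-12850)) + 98 = (16040 - 1/12850) + 98 = 206113999/12850 + 98 = 207373299/12850 ≈ 16138.)
1/(93897 + ((w/(-300) + K/(-21298)) - I)) = 1/(93897 + ((5960/(-300) - 1/7279/(-21298)) - 1*207373299/12850)) = 1/(93897 + ((5960*(-1/300) - 1/7279*(-1/21298)) - 207373299/12850)) = 1/(93897 + ((-298/15 + 1/155028142) - 207373299/12850)) = 1/(93897 + (-46198386301/2325422130 - 207373299/12850)) = 1/(93897 - 24141205396483736/1494083718525) = 1/(116148773521858189/1494083718525) = 1494083718525/116148773521858189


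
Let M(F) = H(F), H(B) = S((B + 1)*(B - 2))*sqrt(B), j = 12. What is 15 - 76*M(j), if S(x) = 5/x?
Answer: 15 - 76*sqrt(3)/13 ≈ 4.8742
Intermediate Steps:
H(B) = 5*sqrt(B)/((1 + B)*(-2 + B)) (H(B) = (5/(((B + 1)*(B - 2))))*sqrt(B) = (5/(((1 + B)*(-2 + B))))*sqrt(B) = (5*(1/((1 + B)*(-2 + B))))*sqrt(B) = (5/((1 + B)*(-2 + B)))*sqrt(B) = 5*sqrt(B)/((1 + B)*(-2 + B)))
M(F) = 5*sqrt(F)/(-2 + F**2 - F)
15 - 76*M(j) = 15 - 380*sqrt(12)/(-2 + 12**2 - 1*12) = 15 - 380*2*sqrt(3)/(-2 + 144 - 12) = 15 - 380*2*sqrt(3)/130 = 15 - 76*sqrt(3)/13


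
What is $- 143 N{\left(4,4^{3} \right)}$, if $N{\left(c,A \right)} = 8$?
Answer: $-1144$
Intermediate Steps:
$- 143 N{\left(4,4^{3} \right)} = \left(-143\right) 8 = -1144$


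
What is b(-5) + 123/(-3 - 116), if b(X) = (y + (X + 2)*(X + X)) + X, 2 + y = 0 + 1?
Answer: 2733/119 ≈ 22.966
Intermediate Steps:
y = -1 (y = -2 + (0 + 1) = -2 + 1 = -1)
b(X) = -1 + X + 2*X*(2 + X) (b(X) = (-1 + (X + 2)*(X + X)) + X = (-1 + (2 + X)*(2*X)) + X = (-1 + 2*X*(2 + X)) + X = -1 + X + 2*X*(2 + X))
b(-5) + 123/(-3 - 116) = (-1 + 2*(-5)² + 5*(-5)) + 123/(-3 - 116) = (-1 + 2*25 - 25) + 123/(-119) = (-1 + 50 - 25) - 1/119*123 = 24 - 123/119 = 2733/119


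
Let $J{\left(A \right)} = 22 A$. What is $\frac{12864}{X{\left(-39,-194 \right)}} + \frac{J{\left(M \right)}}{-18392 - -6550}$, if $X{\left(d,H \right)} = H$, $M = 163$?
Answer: $- \frac{38257793}{574337} \approx -66.612$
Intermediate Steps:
$\frac{12864}{X{\left(-39,-194 \right)}} + \frac{J{\left(M \right)}}{-18392 - -6550} = \frac{12864}{-194} + \frac{22 \cdot 163}{-18392 - -6550} = 12864 \left(- \frac{1}{194}\right) + \frac{3586}{-18392 + 6550} = - \frac{6432}{97} + \frac{3586}{-11842} = - \frac{6432}{97} + 3586 \left(- \frac{1}{11842}\right) = - \frac{6432}{97} - \frac{1793}{5921} = - \frac{38257793}{574337}$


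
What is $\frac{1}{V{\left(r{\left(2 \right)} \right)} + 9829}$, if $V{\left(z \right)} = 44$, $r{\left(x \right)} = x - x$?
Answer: $\frac{1}{9873} \approx 0.00010129$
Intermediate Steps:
$r{\left(x \right)} = 0$
$\frac{1}{V{\left(r{\left(2 \right)} \right)} + 9829} = \frac{1}{44 + 9829} = \frac{1}{9873}$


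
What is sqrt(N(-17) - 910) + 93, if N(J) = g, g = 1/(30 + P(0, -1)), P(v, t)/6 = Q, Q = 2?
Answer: 93 + I*sqrt(1605198)/42 ≈ 93.0 + 30.166*I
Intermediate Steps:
P(v, t) = 12 (P(v, t) = 6*2 = 12)
g = 1/42 (g = 1/(30 + 12) = 1/42 ≈ 0.023810)
N(J) = 1/42
sqrt(N(-17) - 910) + 93 = sqrt(1/42 - 910) + 93 = sqrt(-38219/42) + 93 = I*sqrt(1605198)/42 + 93 = 93 + I*sqrt(1605198)/42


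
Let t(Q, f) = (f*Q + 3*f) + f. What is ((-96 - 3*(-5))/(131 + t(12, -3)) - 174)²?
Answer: 210917529/6889 ≈ 30617.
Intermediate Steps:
t(Q, f) = 4*f + Q*f (t(Q, f) = (Q*f + 3*f) + f = (3*f + Q*f) + f = 4*f + Q*f)
((-96 - 3*(-5))/(131 + t(12, -3)) - 174)² = ((-96 - 3*(-5))/(131 - 3*(4 + 12)) - 174)² = ((-96 + 15)/(131 - 3*16) - 174)² = (-81/(131 - 48) - 174)² = (-81/83 - 174)² = (-14523/83)² = 210917529/6889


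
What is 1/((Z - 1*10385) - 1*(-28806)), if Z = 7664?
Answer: 1/26085 ≈ 3.8336e-5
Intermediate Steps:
1/((Z - 1*10385) - 1*(-28806)) = 1/((7664 - 1*10385) - 1*(-28806)) = 1/((7664 - 10385) + 28806) = 1/(-2721 + 28806) = 1/26085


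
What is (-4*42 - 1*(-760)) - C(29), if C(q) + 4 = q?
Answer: 567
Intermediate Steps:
C(q) = -4 + q
(-4*42 - 1*(-760)) - C(29) = (-4*42 - 1*(-760)) - (-4 + 29) = (-168 + 760) - 1*25 = 592 - 25 = 567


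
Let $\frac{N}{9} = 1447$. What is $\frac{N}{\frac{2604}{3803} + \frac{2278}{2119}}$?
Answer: $\frac{104946587811}{14181110} \approx 7400.5$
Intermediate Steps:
$N = 13023$ ($N = 9 \cdot 1447 = 13023$)
$\frac{N}{\frac{2604}{3803} + \frac{2278}{2119}} = \frac{13023}{\frac{2604}{3803} + \frac{2278}{2119}} = \frac{13023}{\frac{14181110}{8058557}} = 13023 \cdot \frac{8058557}{14181110} = \frac{104946587811}{14181110}$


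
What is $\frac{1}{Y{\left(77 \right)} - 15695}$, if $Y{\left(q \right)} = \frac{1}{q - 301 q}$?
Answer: $- \frac{23100}{362554501} \approx -6.3715 \cdot 10^{-5}$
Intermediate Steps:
$Y{\left(q \right)} = - \frac{1}{300 q}$ ($Y{\left(q \right)} = \frac{1}{\left(-300\right) q} = - \frac{1}{300 q}$)
$\frac{1}{Y{\left(77 \right)} - 15695} = \frac{1}{- \frac{1}{300 \cdot 77} - 15695} = \frac{1}{\left(- \frac{1}{300}\right) \frac{1}{77} - 15695} = \frac{1}{- \frac{1}{23100} - 15695} = \frac{1}{- \frac{362554501}{23100}} = - \frac{23100}{362554501}$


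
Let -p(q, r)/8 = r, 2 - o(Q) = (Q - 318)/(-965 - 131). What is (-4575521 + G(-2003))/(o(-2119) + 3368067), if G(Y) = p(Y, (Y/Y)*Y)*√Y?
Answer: -5014771016/3691401187 + 17562304*I*√2003/3691401187 ≈ -1.3585 + 0.21293*I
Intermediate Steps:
o(Q) = 937/548 + Q/1096 (o(Q) = 2 - (Q - 318)/(-965 - 131) = 2 - (-318 + Q)/(-1096) = 2 - (-318 + Q)*(-1)/1096 = 2 - (159/548 - Q/1096) = 2 + (-159/548 + Q/1096) = 937/548 + Q/1096)
p(q, r) = -8*r
G(Y) = -8*Y^(3/2) (G(Y) = (-8*Y/Y*Y)*√Y = (-8*Y)*√Y = -8*Y^(3/2))
(-4575521 + G(-2003))/(o(-2119) + 3368067) = (-4575521 - (-16024)*I*√2003)/((937/548 + (1/1096)*(-2119)) + 3368067) = (-4575521 - (-16024)*I*√2003)/((937/548 - 2119/1096) + 3368067) = (-4575521 + 16024*I*√2003)/(-245/1096 + 3368067) = (-4575521 + 16024*I*√2003)/(3691401187/1096) = (-4575521 + 16024*I*√2003)*(1096/3691401187) = -5014771016/3691401187 + 17562304*I*√2003/3691401187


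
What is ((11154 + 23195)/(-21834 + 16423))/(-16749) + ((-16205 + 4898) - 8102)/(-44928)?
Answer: 2149643917/4971639168 ≈ 0.43238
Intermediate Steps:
((11154 + 23195)/(-21834 + 16423))/(-16749) + ((-16205 + 4898) - 8102)/(-44928) = (34349/(-5411))*(-1/16749) + (-11307 - 8102)*(-1/44928) = (34349*(-1/5411))*(-1/16749) - 19409*(-1/44928) = -4907/773*(-1/16749) + 1493/3456 = 4907/12946977 + 1493/3456 = 2149643917/4971639168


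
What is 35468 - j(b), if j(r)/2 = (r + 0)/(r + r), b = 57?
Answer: 35467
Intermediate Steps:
j(r) = 1 (j(r) = 2*((r + 0)/(r + r)) = 2*(r/((2*r))) = 2*(r*(1/(2*r))) = 2*(½) = 1)
35468 - j(b) = 35468 - 1*1 = 35468 - 1 = 35467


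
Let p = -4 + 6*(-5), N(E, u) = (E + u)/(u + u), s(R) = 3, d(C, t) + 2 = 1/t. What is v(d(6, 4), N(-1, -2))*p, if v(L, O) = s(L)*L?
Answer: 357/2 ≈ 178.50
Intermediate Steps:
d(C, t) = -2 + 1/t
N(E, u) = (E + u)/(2*u) (N(E, u) = (E + u)/((2*u)) = (E + u)*(1/(2*u)) = (E + u)/(2*u))
v(L, O) = 3*L
p = -34 (p = -4 - 30 = -34)
v(d(6, 4), N(-1, -2))*p = (3*(-2 + 1/4))*(-34) = (3*(-2 + ¼))*(-34) = (3*(-7/4))*(-34) = -21/4*(-34) = 357/2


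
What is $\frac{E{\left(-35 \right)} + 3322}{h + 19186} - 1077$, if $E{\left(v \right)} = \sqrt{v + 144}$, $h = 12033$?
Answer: $- \frac{33619541}{31219} + \frac{\sqrt{109}}{31219} \approx -1076.9$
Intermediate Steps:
$E{\left(v \right)} = \sqrt{144 + v}$
$\frac{E{\left(-35 \right)} + 3322}{h + 19186} - 1077 = \frac{\sqrt{144 - 35} + 3322}{12033 + 19186} - 1077 = \frac{\sqrt{109} + 3322}{31219} - 1077 = \left(3322 + \sqrt{109}\right) \frac{1}{31219} - 1077 = \left(\frac{3322}{31219} + \frac{\sqrt{109}}{31219}\right) - 1077 = - \frac{33619541}{31219} + \frac{\sqrt{109}}{31219}$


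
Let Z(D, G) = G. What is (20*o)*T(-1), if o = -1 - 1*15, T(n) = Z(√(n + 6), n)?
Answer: 320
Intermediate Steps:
T(n) = n
o = -16 (o = -1 - 15 = -16)
(20*o)*T(-1) = (20*(-16))*(-1) = -320*(-1) = 320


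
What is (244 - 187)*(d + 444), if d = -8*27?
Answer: 12996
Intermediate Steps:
d = -216
(244 - 187)*(d + 444) = (244 - 187)*(-216 + 444) = 57*228 = 12996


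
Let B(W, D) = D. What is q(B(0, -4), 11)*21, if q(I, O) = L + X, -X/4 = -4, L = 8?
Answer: 504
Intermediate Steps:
X = 16 (X = -4*(-4) = 16)
q(I, O) = 24 (q(I, O) = 8 + 16 = 24)
q(B(0, -4), 11)*21 = 24*21 = 504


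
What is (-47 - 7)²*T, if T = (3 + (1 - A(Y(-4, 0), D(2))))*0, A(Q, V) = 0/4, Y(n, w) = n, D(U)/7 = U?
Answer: 0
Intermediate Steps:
D(U) = 7*U
A(Q, V) = 0 (A(Q, V) = 0*(¼) = 0)
T = 0 (T = (3 + (1 - 1*0))*0 = (3 + (1 + 0))*0 = (3 + 1)*0 = 4*0 = 0)
(-47 - 7)²*T = (-47 - 7)²*0 = (-54)²*0 = 2916*0 = 0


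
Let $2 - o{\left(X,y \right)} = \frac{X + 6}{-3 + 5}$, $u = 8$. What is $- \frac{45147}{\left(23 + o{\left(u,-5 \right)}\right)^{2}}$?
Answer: $- \frac{15049}{108} \approx -139.34$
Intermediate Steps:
$o{\left(X,y \right)} = -1 - \frac{X}{2}$ ($o{\left(X,y \right)} = 2 - \frac{X + 6}{-3 + 5} = 2 - \frac{6 + X}{2} = 2 - \left(6 + X\right) \frac{1}{2} = 2 - \left(3 + \frac{X}{2}\right) = -1 - \frac{X}{2}$)
$- \frac{45147}{\left(23 + o{\left(u,-5 \right)}\right)^{2}} = - \frac{45147}{\left(23 - 5\right)^{2}} = - \frac{45147}{18^{2}} = - \frac{45147}{324} = \left(-45147\right) \frac{1}{324} = - \frac{15049}{108}$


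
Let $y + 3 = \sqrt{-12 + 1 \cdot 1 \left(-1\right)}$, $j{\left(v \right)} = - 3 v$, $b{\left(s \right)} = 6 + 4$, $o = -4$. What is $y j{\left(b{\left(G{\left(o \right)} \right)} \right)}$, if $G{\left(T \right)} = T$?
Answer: $90 - 30 i \sqrt{13} \approx 90.0 - 108.17 i$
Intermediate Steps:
$b{\left(s \right)} = 10$
$y = -3 + i \sqrt{13}$ ($y = -3 + \sqrt{-12 + 1 \cdot 1 \left(-1\right)} = -3 + \sqrt{-12 + 1 \left(-1\right)} = -3 + \sqrt{-12 - 1} = -3 + \sqrt{-13} = -3 + i \sqrt{13} \approx -3.0 + 3.6056 i$)
$y j{\left(b{\left(G{\left(o \right)} \right)} \right)} = \left(-3 + i \sqrt{13}\right) \left(\left(-3\right) 10\right) = \left(-3 + i \sqrt{13}\right) \left(-30\right) = 90 - 30 i \sqrt{13}$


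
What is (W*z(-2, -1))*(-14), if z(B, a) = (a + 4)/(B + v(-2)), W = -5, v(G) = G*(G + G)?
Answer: 35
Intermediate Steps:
v(G) = 2*G**2 (v(G) = G*(2*G) = 2*G**2)
z(B, a) = (4 + a)/(8 + B) (z(B, a) = (a + 4)/(B + 2*(-2)**2) = (4 + a)/(B + 2*4) = (4 + a)/(B + 8) = (4 + a)/(8 + B))
(W*z(-2, -1))*(-14) = -5*(4 - 1)/(8 - 2)*(-14) = -5*3/6*(-14) = -5*1/2*(-14) = -5/2*(-14) = 35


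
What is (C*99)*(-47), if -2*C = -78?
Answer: -181467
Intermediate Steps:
C = 39 (C = -1/2*(-78) = 39)
(C*99)*(-47) = (39*99)*(-47) = 3861*(-47) = -181467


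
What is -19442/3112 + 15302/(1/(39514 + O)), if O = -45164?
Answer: -134526012521/1556 ≈ -8.6456e+7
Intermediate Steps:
-19442/3112 + 15302/(1/(39514 + O)) = -19442/3112 + 15302/(1/(39514 - 45164)) = -19442*1/3112 + 15302/(1/(-5650)) = -9721/1556 + 15302/(-1/5650) = -9721/1556 + 15302*(-5650) = -9721/1556 - 86456300 = -134526012521/1556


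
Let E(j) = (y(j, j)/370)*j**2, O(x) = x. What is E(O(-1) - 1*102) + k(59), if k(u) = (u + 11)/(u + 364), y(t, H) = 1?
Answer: 4513507/156510 ≈ 28.838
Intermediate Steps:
k(u) = (11 + u)/(364 + u)
E(j) = j**2/370 (E(j) = (1/370)*j**2 = (1*(1/370))*j**2 = j**2/370)
E(O(-1) - 1*102) + k(59) = (-1 - 1*102)**2/370 + (11 + 59)/(364 + 59) = (-1 - 102)**2/370 + 70/423 = (1/370)*(-103)**2 + (1/423)*70 = (1/370)*10609 + 70/423 = 10609/370 + 70/423 = 4513507/156510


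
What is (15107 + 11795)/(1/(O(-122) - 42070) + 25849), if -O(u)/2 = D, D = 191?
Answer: 1142043704/1097341747 ≈ 1.0407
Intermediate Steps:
O(u) = -382 (O(u) = -2*191 = -382)
(15107 + 11795)/(1/(O(-122) - 42070) + 25849) = (15107 + 11795)/(1/(-382 - 42070) + 25849) = 26902/(1/(-42452) + 25849) = 26902/(-1/42452 + 25849) = 26902/(1097341747/42452) = 26902*(42452/1097341747) = 1142043704/1097341747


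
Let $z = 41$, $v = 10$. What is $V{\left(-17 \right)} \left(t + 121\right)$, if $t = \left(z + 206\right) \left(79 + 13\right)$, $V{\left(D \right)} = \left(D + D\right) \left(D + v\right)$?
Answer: $5437110$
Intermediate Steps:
$V{\left(D \right)} = 2 D \left(10 + D\right)$ ($V{\left(D \right)} = \left(D + D\right) \left(D + 10\right) = 2 D \left(10 + D\right)$)
$t = 22724$ ($t = \left(41 + 206\right) \left(79 + 13\right) = 247 \cdot 92 = 22724$)
$V{\left(-17 \right)} \left(t + 121\right) = 2 \left(-17\right) \left(10 - 17\right) \left(22724 + 121\right) = 2 \left(-17\right) \left(-7\right) 22845 = 238 \cdot 22845 = 5437110$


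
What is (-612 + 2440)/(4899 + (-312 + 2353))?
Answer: 457/1735 ≈ 0.26340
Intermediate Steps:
(-612 + 2440)/(4899 + (-312 + 2353)) = 1828/(4899 + 2041) = 1828/6940 = 1828*(1/6940) = 457/1735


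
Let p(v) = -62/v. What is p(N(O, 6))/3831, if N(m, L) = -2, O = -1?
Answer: 31/3831 ≈ 0.0080919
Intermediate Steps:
p(N(O, 6))/3831 = -62/(-2)/3831 = -62*(-½)*(1/3831) = 31*(1/3831) = 31/3831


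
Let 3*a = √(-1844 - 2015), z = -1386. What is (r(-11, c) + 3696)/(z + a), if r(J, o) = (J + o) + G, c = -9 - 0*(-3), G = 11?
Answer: -45991638/17292823 - 11061*I*√3859/17292823 ≈ -2.6596 - 0.039734*I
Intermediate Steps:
c = -9 (c = -9 - 1*0 = -9 + 0 = -9)
a = I*√3859/3 (a = √(-1844 - 2015)/3 = √(-3859)/3 = (I*√3859)/3 = I*√3859/3 ≈ 20.707*I)
r(J, o) = 11 + J + o (r(J, o) = (J + o) + 11 = 11 + J + o)
(r(-11, c) + 3696)/(z + a) = ((11 - 11 - 9) + 3696)/(-1386 + I*√3859/3) = (-9 + 3696)/(-1386 + I*√3859/3) = 3687/(-1386 + I*√3859/3)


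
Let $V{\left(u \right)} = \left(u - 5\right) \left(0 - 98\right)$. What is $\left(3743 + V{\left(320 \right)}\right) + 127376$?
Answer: $100249$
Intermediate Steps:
$V{\left(u \right)} = 490 - 98 u$ ($V{\left(u \right)} = \left(-5 + u\right) \left(-98\right) = 490 - 98 u$)
$\left(3743 + V{\left(320 \right)}\right) + 127376 = \left(3743 + \left(490 - 31360\right)\right) + 127376 = \left(3743 - 30870\right) + 127376 = -27127 + 127376 = 100249$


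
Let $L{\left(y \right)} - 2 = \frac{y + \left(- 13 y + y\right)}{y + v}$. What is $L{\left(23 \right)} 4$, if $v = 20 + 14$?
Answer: $- \frac{556}{57} \approx -9.7544$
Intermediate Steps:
$v = 34$
$L{\left(y \right)} = 2 - \frac{11 y}{34 + y}$ ($L{\left(y \right)} = 2 + \frac{y + \left(- 13 y + y\right)}{y + 34} = 2 + \frac{y - 12 y}{34 + y} = 2 + \frac{\left(-11\right) y}{34 + y} = 2 - \frac{11 y}{34 + y}$)
$L{\left(23 \right)} 4 = \frac{68 - 207}{34 + 23} \cdot 4 = \frac{68 - 207}{57} \cdot 4 = \frac{1}{57} \left(-139\right) 4 = \left(- \frac{139}{57}\right) 4 = - \frac{556}{57}$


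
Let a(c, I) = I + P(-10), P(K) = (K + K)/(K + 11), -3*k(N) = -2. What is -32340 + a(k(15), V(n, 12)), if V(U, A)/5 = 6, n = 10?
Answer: -32330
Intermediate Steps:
V(U, A) = 30 (V(U, A) = 5*6 = 30)
k(N) = ⅔ (k(N) = -⅓*(-2) = ⅔)
P(K) = 2*K/(11 + K) (P(K) = (2*K)/(11 + K) = 2*K/(11 + K))
a(c, I) = -20 + I (a(c, I) = I + 2*(-10)/(11 - 10) = I + 2*(-10)/1 = I + 2*(-10)*1 = I - 20 = -20 + I)
-32340 + a(k(15), V(n, 12)) = -32340 + (-20 + 30) = -32340 + 10 = -32330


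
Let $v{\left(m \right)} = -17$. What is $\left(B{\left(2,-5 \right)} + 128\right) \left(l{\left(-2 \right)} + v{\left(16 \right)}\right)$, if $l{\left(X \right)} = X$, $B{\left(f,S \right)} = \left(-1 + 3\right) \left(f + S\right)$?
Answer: $-2318$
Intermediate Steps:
$B{\left(f,S \right)} = 2 S + 2 f$ ($B{\left(f,S \right)} = 2 \left(S + f\right) = 2 S + 2 f$)
$\left(B{\left(2,-5 \right)} + 128\right) \left(l{\left(-2 \right)} + v{\left(16 \right)}\right) = \left(\left(2 \left(-5\right) + 2 \cdot 2\right) + 128\right) \left(-2 - 17\right) = \left(\left(-10 + 4\right) + 128\right) \left(-19\right) = \left(-6 + 128\right) \left(-19\right) = 122 \left(-19\right) = -2318$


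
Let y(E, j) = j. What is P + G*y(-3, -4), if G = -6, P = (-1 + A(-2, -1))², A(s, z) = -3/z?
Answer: 28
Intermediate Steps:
P = 4 (P = (-1 - 3/(-1))² = (-1 - 3*(-1))² = (-1 + 3)² = 2² = 4)
P + G*y(-3, -4) = 4 - 6*(-4) = 4 + 24 = 28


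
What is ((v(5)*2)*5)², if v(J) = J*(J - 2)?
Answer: 22500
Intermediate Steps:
v(J) = J*(-2 + J)
((v(5)*2)*5)² = (((5*(-2 + 5))*2)*5)² = (((5*3)*2)*5)² = ((15*2)*5)² = (30*5)² = 150² = 22500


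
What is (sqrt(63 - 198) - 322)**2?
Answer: 103549 - 1932*I*sqrt(15) ≈ 1.0355e+5 - 7482.6*I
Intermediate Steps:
(sqrt(63 - 198) - 322)**2 = (sqrt(-135) - 322)**2 = (3*I*sqrt(15) - 322)**2 = (-322 + 3*I*sqrt(15))**2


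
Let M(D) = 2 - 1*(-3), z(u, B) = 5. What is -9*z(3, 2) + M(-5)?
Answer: -40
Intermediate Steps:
M(D) = 5 (M(D) = 2 + 3 = 5)
-9*z(3, 2) + M(-5) = -9*5 + 5 = -45 + 5 = -40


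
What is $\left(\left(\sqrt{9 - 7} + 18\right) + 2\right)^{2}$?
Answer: $\left(20 + \sqrt{2}\right)^{2} \approx 458.57$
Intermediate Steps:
$\left(\left(\sqrt{9 - 7} + 18\right) + 2\right)^{2} = \left(\left(\sqrt{2} + 18\right) + 2\right)^{2} = \left(\left(18 + \sqrt{2}\right) + 2\right)^{2} = \left(20 + \sqrt{2}\right)^{2}$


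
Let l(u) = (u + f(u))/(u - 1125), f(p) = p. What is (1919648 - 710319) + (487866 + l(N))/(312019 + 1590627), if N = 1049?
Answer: 87435167950151/72300548 ≈ 1.2093e+6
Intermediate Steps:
l(u) = 2*u/(-1125 + u) (l(u) = (u + u)/(u - 1125) = (2*u)/(-1125 + u) = 2*u/(-1125 + u))
(1919648 - 710319) + (487866 + l(N))/(312019 + 1590627) = (1919648 - 710319) + (487866 + 2*1049/(-1125 + 1049))/(312019 + 1590627) = 1209329 + (487866 + 2*1049/(-76))/1902646 = 1209329 + (487866 + 2*1049*(-1/76))*(1/1902646) = 1209329 + (487866 - 1049/38)*(1/1902646) = 1209329 + (18537859/38)*(1/1902646) = 1209329 + 18537859/72300548 = 87435167950151/72300548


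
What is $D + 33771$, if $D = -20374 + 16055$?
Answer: $29452$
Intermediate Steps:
$D = -4319$
$D + 33771 = -4319 + 33771 = 29452$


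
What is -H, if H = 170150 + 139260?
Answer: -309410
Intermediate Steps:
H = 309410
-H = -1*309410 = -309410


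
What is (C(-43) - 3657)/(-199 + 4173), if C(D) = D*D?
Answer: -904/1987 ≈ -0.45496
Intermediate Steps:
C(D) = D²
(C(-43) - 3657)/(-199 + 4173) = ((-43)² - 3657)/(-199 + 4173) = (1849 - 3657)/3974 = -1808*1/3974 = -904/1987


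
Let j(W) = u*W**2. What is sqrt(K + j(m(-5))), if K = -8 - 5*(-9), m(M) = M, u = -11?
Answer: I*sqrt(238) ≈ 15.427*I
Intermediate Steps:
j(W) = -11*W**2
K = 37 (K = -8 + 45 = 37)
sqrt(K + j(m(-5))) = sqrt(37 - 11*(-5)**2) = sqrt(37 - 11*25) = sqrt(37 - 275) = sqrt(-238) = I*sqrt(238)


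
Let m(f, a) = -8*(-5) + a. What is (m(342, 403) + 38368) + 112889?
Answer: 151700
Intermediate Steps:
m(f, a) = 40 + a
(m(342, 403) + 38368) + 112889 = ((40 + 403) + 38368) + 112889 = (443 + 38368) + 112889 = 38811 + 112889 = 151700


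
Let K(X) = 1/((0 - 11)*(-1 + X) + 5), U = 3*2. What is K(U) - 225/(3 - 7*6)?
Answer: 3737/650 ≈ 5.7492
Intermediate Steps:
U = 6
K(X) = 1/(16 - 11*X) (K(X) = 1/(-11*(-1 + X) + 5) = 1/((11 - 11*X) + 5) = 1/(16 - 11*X))
K(U) - 225/(3 - 7*6) = -1/(-16 + 11*6) - 225/(3 - 7*6) = -1/(-16 + 66) - 225/(3 - 42) = -1/50 - 225/(-39) = -1*1/50 - 1/39*(-225) = -1/50 + 75/13 = 3737/650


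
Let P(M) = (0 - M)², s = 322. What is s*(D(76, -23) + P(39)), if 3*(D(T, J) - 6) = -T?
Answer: 1450610/3 ≈ 4.8354e+5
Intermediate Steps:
P(M) = M² (P(M) = (-M)² = M²)
D(T, J) = 6 - T/3 (D(T, J) = 6 + (-T)/3 = 6 - T/3)
s*(D(76, -23) + P(39)) = 322*((6 - ⅓*76) + 39²) = 322*((6 - 76/3) + 1521) = 322*(-58/3 + 1521) = 322*(4505/3) = 1450610/3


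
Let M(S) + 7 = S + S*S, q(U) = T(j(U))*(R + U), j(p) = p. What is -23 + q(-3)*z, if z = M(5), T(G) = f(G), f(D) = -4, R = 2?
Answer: 69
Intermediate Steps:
T(G) = -4
q(U) = -8 - 4*U (q(U) = -4*(2 + U) = -8 - 4*U)
M(S) = -7 + S + S² (M(S) = -7 + (S + S*S) = -7 + (S + S²) = -7 + S + S²)
z = 23 (z = -7 + 5 + 5² = -7 + 5 + 25 = 23)
-23 + q(-3)*z = -23 + (-8 - 4*(-3))*23 = -23 + (-8 + 12)*23 = -23 + 4*23 = -23 + 92 = 69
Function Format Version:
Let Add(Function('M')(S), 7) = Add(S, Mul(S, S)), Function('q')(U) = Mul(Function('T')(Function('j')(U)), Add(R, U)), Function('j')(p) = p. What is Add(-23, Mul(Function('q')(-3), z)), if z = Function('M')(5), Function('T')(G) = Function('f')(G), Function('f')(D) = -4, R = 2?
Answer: 69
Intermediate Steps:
Function('T')(G) = -4
Function('q')(U) = Add(-8, Mul(-4, U)) (Function('q')(U) = Mul(-4, Add(2, U)) = Add(-8, Mul(-4, U)))
Function('M')(S) = Add(-7, S, Pow(S, 2)) (Function('M')(S) = Add(-7, Add(S, Mul(S, S))) = Add(-7, Add(S, Pow(S, 2))) = Add(-7, S, Pow(S, 2)))
z = 23 (z = Add(-7, 5, Pow(5, 2)) = Add(-7, 5, 25) = 23)
Add(-23, Mul(Function('q')(-3), z)) = Add(-23, Mul(Add(-8, Mul(-4, -3)), 23)) = Add(-23, Mul(Add(-8, 12), 23)) = Add(-23, Mul(4, 23)) = Add(-23, 92) = 69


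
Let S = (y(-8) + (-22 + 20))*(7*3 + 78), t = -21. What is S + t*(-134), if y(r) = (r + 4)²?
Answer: 4200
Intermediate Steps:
y(r) = (4 + r)²
S = 1386 (S = ((4 - 8)² + (-22 + 20))*(7*3 + 78) = ((-4)² - 2)*(21 + 78) = (16 - 2)*99 = 14*99 = 1386)
S + t*(-134) = 1386 - 21*(-134) = 1386 + 2814 = 4200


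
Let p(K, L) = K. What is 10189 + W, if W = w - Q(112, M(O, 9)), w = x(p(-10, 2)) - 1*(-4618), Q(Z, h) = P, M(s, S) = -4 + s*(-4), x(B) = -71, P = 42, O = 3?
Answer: 14694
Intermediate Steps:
M(s, S) = -4 - 4*s
Q(Z, h) = 42
w = 4547 (w = -71 - 1*(-4618) = -71 + 4618 = 4547)
W = 4505 (W = 4547 - 1*42 = 4547 - 42 = 4505)
10189 + W = 10189 + 4505 = 14694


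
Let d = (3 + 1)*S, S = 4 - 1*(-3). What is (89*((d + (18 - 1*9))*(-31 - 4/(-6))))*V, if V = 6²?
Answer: -3595956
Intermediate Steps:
S = 7 (S = 4 + 3 = 7)
V = 36
d = 28 (d = (3 + 1)*7 = 4*7 = 28)
(89*((d + (18 - 1*9))*(-31 - 4/(-6))))*V = (89*((28 + (18 - 1*9))*(-31 - 4/(-6))))*36 = (89*((28 + (18 - 9))*(-31 - 4*(-⅙))))*36 = (89*((28 + 9)*(-31 + ⅔)))*36 = (89*(37*(-91/3)))*36 = (89*(-3367/3))*36 = -299663/3*36 = -3595956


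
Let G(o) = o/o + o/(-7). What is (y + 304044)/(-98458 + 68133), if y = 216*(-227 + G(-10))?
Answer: -1788756/212275 ≈ -8.4266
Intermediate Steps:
G(o) = 1 - o/7 (G(o) = 1 + o*(-⅐) = 1 - o/7)
y = -339552/7 (y = 216*(-227 + (1 - ⅐*(-10))) = 216*(-227 + (1 + 10/7)) = 216*(-227 + 17/7) = 216*(-1572/7) = -339552/7 ≈ -48507.)
(y + 304044)/(-98458 + 68133) = (-339552/7 + 304044)/(-98458 + 68133) = (1788756/7)/(-30325) = (1788756/7)*(-1/30325) = -1788756/212275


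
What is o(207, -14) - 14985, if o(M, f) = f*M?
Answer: -17883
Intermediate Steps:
o(M, f) = M*f
o(207, -14) - 14985 = 207*(-14) - 14985 = -2898 - 14985 = -17883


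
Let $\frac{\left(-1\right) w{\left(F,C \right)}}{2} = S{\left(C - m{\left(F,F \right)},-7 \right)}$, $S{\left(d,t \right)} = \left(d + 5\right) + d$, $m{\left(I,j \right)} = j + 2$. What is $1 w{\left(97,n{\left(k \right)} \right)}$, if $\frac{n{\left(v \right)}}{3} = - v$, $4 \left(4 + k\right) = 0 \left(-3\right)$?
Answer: $338$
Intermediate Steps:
$k = -4$ ($k = -4 + \frac{0 \left(-3\right)}{4} = -4 + \frac{1}{4} \cdot 0 = -4 + 0 = -4$)
$m{\left(I,j \right)} = 2 + j$
$n{\left(v \right)} = - 3 v$ ($n{\left(v \right)} = 3 \left(- v\right) = - 3 v$)
$S{\left(d,t \right)} = 5 + 2 d$ ($S{\left(d,t \right)} = \left(5 + d\right) + d = 5 + 2 d$)
$w{\left(F,C \right)} = -2 - 4 C + 4 F$ ($w{\left(F,C \right)} = - 2 \left(5 + 2 \left(C - \left(2 + F\right)\right)\right) = - 2 \left(5 + 2 \left(-2 + C - F\right)\right) = - 2 \left(5 - \left(4 - 2 C + 2 F\right)\right) = - 2 \left(1 - 2 F + 2 C\right) = -2 - 4 C + 4 F$)
$1 w{\left(97,n{\left(k \right)} \right)} = 1 \left(-2 - 4 \left(\left(-3\right) \left(-4\right)\right) + 4 \cdot 97\right) = 1 \left(-2 - 48 + 388\right) = 1 \cdot 338 = 338$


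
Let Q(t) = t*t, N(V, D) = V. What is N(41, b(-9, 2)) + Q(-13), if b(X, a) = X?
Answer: 210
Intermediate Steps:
Q(t) = t²
N(41, b(-9, 2)) + Q(-13) = 41 + (-13)² = 41 + 169 = 210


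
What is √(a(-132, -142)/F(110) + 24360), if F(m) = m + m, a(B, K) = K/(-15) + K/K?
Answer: √2652809181/330 ≈ 156.08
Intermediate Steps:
a(B, K) = 1 - K/15 (a(B, K) = K*(-1/15) + 1 = -K/15 + 1 = 1 - K/15)
F(m) = 2*m
√(a(-132, -142)/F(110) + 24360) = √((1 - 1/15*(-142))/((2*110)) + 24360) = √((1 + 142/15)/220 + 24360) = √((157/15)*(1/220) + 24360) = √(157/3300 + 24360) = √(80388157/3300) = √2652809181/330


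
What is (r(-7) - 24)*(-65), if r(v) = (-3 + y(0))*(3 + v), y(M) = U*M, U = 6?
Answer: 780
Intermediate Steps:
y(M) = 6*M
r(v) = -9 - 3*v (r(v) = (-3 + 6*0)*(3 + v) = (-3 + 0)*(3 + v) = -3*(3 + v) = -9 - 3*v)
(r(-7) - 24)*(-65) = ((-9 - 3*(-7)) - 24)*(-65) = ((-9 + 21) - 24)*(-65) = (12 - 24)*(-65) = -12*(-65) = 780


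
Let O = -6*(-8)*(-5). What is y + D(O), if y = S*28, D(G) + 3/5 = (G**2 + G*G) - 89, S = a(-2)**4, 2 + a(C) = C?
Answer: 611392/5 ≈ 1.2228e+5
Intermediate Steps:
a(C) = -2 + C
S = 256 (S = (-2 - 2)**4 = (-4)**4 = 256)
O = -240 (O = 48*(-5) = -240)
D(G) = -448/5 + 2*G**2 (D(G) = -3/5 + ((G**2 + G*G) - 89) = -3/5 + ((G**2 + G**2) - 89) = -3/5 + (2*G**2 - 89) = -3/5 + (-89 + 2*G**2) = -448/5 + 2*G**2)
y = 7168 (y = 256*28 = 7168)
y + D(O) = 7168 + (-448/5 + 2*(-240)**2) = 7168 + (-448/5 + 2*57600) = 7168 + (-448/5 + 115200) = 7168 + 575552/5 = 611392/5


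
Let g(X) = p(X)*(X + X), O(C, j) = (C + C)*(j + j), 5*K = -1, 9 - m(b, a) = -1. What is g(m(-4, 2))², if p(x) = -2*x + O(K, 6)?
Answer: 246016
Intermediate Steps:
m(b, a) = 10 (m(b, a) = 9 - 1*(-1) = 9 + 1 = 10)
K = -⅕ (K = (⅕)*(-1) = -⅕ ≈ -0.20000)
O(C, j) = 4*C*j (O(C, j) = (2*C)*(2*j) = 4*C*j)
p(x) = -24/5 - 2*x (p(x) = -2*x + 4*(-⅕)*6 = -2*x - 24/5 = -24/5 - 2*x)
g(X) = 2*X*(-24/5 - 2*X) (g(X) = (-24/5 - 2*X)*(X + X) = (-24/5 - 2*X)*(2*X) = 2*X*(-24/5 - 2*X))
g(m(-4, 2))² = (-⅘*10*(12 + 5*10))² = (-⅘*10*(12 + 50))² = (-⅘*10*62)² = (-496)² = 246016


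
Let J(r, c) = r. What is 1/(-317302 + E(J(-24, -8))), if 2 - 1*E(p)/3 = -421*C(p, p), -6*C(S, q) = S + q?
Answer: -1/307192 ≈ -3.2553e-6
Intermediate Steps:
C(S, q) = -S/6 - q/6 (C(S, q) = -(S + q)/6 = -S/6 - q/6)
E(p) = 6 - 421*p (E(p) = 6 - (-1263)*(-p/6 - p/6) = 6 - (-1263)*(-p/3) = 6 - 421*p)
1/(-317302 + E(J(-24, -8))) = 1/(-317302 + (6 - 421*(-24))) = 1/(-317302 + (6 + 10104)) = 1/(-317302 + 10110) = 1/(-307192) = -1/307192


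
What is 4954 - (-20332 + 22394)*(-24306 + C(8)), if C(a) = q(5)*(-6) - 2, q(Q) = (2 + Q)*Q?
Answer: 50561070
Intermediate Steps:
q(Q) = Q*(2 + Q)
C(a) = -212 (C(a) = (5*(2 + 5))*(-6) - 2 = (5*7)*(-6) - 2 = 35*(-6) - 2 = -210 - 2 = -212)
4954 - (-20332 + 22394)*(-24306 + C(8)) = 4954 - (-20332 + 22394)*(-24306 - 212) = 4954 - 2062*(-24518) = 4954 - 1*(-50556116) = 4954 + 50556116 = 50561070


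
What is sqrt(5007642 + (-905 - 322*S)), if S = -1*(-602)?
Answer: sqrt(4812893) ≈ 2193.8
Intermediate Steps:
S = 602
sqrt(5007642 + (-905 - 322*S)) = sqrt(5007642 + (-905 - 322*602)) = sqrt(5007642 + (-905 - 193844)) = sqrt(5007642 - 194749) = sqrt(4812893)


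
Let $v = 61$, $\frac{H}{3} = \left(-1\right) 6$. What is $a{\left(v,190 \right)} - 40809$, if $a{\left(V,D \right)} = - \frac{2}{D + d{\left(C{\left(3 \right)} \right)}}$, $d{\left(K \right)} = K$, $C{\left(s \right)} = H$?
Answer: $- \frac{3509575}{86} \approx -40809.0$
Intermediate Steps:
$H = -18$ ($H = 3 \left(\left(-1\right) 6\right) = 3 \left(-6\right) = -18$)
$C{\left(s \right)} = -18$
$a{\left(V,D \right)} = - \frac{2}{-18 + D}$ ($a{\left(V,D \right)} = - \frac{2}{D - 18} = - \frac{2}{-18 + D}$)
$a{\left(v,190 \right)} - 40809 = - \frac{2}{-18 + 190} - 40809 = - \frac{2}{172} - 40809 = \left(-2\right) \frac{1}{172} - 40809 = - \frac{1}{86} - 40809 = - \frac{3509575}{86}$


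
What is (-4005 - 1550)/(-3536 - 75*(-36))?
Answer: 505/76 ≈ 6.6447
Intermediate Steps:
(-4005 - 1550)/(-3536 - 75*(-36)) = -5555/(-3536 + 2700) = -5555/(-836) = -5555*(-1/836) = 505/76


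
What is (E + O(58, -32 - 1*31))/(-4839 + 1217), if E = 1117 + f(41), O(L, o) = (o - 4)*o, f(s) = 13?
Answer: -5351/3622 ≈ -1.4774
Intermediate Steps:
O(L, o) = o*(-4 + o) (O(L, o) = (-4 + o)*o = o*(-4 + o))
E = 1130 (E = 1117 + 13 = 1130)
(E + O(58, -32 - 1*31))/(-4839 + 1217) = (1130 + (-32 - 1*31)*(-4 + (-32 - 1*31)))/(-4839 + 1217) = (1130 + (-32 - 31)*(-4 + (-32 - 31)))/(-3622) = (1130 - 63*(-4 - 63))*(-1/3622) = (1130 - 63*(-67))*(-1/3622) = (1130 + 4221)*(-1/3622) = 5351*(-1/3622) = -5351/3622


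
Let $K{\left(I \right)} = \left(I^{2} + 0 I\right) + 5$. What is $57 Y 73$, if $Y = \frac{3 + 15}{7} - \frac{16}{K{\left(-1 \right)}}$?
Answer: $- \frac{2774}{7} \approx -396.29$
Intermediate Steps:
$K{\left(I \right)} = 5 + I^{2}$ ($K{\left(I \right)} = \left(I^{2} + 0\right) + 5 = I^{2} + 5 = 5 + I^{2}$)
$Y = - \frac{2}{21}$ ($Y = \frac{3 + 15}{7} - \frac{16}{5 + \left(-1\right)^{2}} = 18 \cdot \frac{1}{7} - \frac{16}{5 + 1} = \frac{18}{7} - \frac{16}{6} = \frac{18}{7} - \frac{8}{3} = - \frac{2}{21} \approx -0.095238$)
$57 Y 73 = 57 \left(- \frac{2}{21}\right) 73 = \left(- \frac{38}{7}\right) 73 = - \frac{2774}{7}$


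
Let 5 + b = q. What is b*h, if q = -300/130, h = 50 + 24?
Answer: -7030/13 ≈ -540.77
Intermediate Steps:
h = 74
q = -30/13 (q = -300*1/130 = -30/13 ≈ -2.3077)
b = -95/13 (b = -5 - 30/13 = -95/13 ≈ -7.3077)
b*h = -95/13*74 = -7030/13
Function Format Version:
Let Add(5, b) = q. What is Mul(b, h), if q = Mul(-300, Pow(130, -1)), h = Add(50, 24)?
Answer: Rational(-7030, 13) ≈ -540.77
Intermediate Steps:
h = 74
q = Rational(-30, 13) (q = Mul(-300, Rational(1, 130)) = Rational(-30, 13) ≈ -2.3077)
b = Rational(-95, 13) (b = Add(-5, Rational(-30, 13)) = Rational(-95, 13) ≈ -7.3077)
Mul(b, h) = Mul(Rational(-95, 13), 74) = Rational(-7030, 13)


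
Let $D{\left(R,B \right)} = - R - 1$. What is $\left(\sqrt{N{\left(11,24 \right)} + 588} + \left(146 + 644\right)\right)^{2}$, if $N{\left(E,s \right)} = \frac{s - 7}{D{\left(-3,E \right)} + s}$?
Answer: $\frac{\left(20540 + \sqrt{397930}\right)^{2}}{676} \approx 6.6302 \cdot 10^{5}$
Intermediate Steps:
$D{\left(R,B \right)} = -1 - R$
$N{\left(E,s \right)} = \frac{-7 + s}{2 + s}$ ($N{\left(E,s \right)} = \frac{s - 7}{\left(-1 - -3\right) + s} = \frac{-7 + s}{\left(-1 + 3\right) + s} = \frac{-7 + s}{2 + s}$)
$\left(\sqrt{N{\left(11,24 \right)} + 588} + \left(146 + 644\right)\right)^{2} = \left(\sqrt{\frac{-7 + 24}{2 + 24} + 588} + \left(146 + 644\right)\right)^{2} = \left(\sqrt{\frac{1}{26} \cdot 17 + 588} + 790\right)^{2} = \left(\sqrt{\frac{17}{26} + 588} + 790\right)^{2} = \left(\sqrt{\frac{15305}{26}} + 790\right)^{2} = \left(\frac{\sqrt{397930}}{26} + 790\right)^{2} = \left(790 + \frac{\sqrt{397930}}{26}\right)^{2}$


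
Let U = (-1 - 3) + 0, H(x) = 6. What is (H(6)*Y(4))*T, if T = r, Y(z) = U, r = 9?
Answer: -216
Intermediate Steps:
U = -4 (U = -4 + 0 = -4)
Y(z) = -4
T = 9
(H(6)*Y(4))*T = (6*(-4))*9 = -24*9 = -216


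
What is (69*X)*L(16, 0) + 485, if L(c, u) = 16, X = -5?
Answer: -5035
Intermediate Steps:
(69*X)*L(16, 0) + 485 = (69*(-5))*16 + 485 = -345*16 + 485 = -5520 + 485 = -5035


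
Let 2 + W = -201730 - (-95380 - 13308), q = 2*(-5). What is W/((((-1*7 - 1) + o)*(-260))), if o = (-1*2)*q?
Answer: 23261/780 ≈ 29.822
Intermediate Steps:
q = -10
o = 20 (o = -1*2*(-10) = -2*(-10) = 20)
W = -93044 (W = -2 + (-201730 - (-95380 - 13308)) = -2 + (-201730 - 1*(-108688)) = -2 + (-201730 + 108688) = -2 - 93042 = -93044)
W/((((-1*7 - 1) + o)*(-260))) = -93044*(-1/(260*((-1*7 - 1) + 20))) = -93044*(-1/(260*((-7 - 1) + 20))) = -93044*(-1/(260*(-8 + 20))) = -93044/(12*(-260)) = -93044/(-3120) = -93044*(-1/3120) = 23261/780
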